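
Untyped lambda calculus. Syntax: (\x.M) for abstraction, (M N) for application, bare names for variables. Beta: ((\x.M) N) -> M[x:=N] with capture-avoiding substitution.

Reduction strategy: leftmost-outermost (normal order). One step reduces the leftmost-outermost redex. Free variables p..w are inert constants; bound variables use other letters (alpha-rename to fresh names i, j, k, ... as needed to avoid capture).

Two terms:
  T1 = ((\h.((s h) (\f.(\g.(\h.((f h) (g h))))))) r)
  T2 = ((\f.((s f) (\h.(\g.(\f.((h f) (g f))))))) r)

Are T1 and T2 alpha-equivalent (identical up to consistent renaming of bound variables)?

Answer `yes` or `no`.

Term 1: ((\h.((s h) (\f.(\g.(\h.((f h) (g h))))))) r)
Term 2: ((\f.((s f) (\h.(\g.(\f.((h f) (g f))))))) r)
Alpha-equivalence: compare structure up to binder renaming.
Result: True

Answer: yes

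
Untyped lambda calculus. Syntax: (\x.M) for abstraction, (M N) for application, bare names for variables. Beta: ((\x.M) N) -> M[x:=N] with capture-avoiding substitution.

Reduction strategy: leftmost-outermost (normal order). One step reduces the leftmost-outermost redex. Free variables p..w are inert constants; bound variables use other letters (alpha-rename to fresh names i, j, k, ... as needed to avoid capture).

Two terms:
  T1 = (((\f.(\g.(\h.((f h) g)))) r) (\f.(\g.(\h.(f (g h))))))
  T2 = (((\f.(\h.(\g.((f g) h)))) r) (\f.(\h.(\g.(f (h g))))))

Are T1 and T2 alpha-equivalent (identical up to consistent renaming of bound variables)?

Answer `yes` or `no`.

Term 1: (((\f.(\g.(\h.((f h) g)))) r) (\f.(\g.(\h.(f (g h))))))
Term 2: (((\f.(\h.(\g.((f g) h)))) r) (\f.(\h.(\g.(f (h g))))))
Alpha-equivalence: compare structure up to binder renaming.
Result: True

Answer: yes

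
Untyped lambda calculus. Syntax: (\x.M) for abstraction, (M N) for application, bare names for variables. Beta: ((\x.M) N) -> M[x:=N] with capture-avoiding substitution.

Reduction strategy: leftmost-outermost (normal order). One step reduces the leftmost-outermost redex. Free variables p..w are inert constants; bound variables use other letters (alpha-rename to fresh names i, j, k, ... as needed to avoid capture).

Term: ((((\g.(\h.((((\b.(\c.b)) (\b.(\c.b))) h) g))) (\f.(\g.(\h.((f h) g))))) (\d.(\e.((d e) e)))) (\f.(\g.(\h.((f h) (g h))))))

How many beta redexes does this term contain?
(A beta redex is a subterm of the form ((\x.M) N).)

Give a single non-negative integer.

Term: ((((\g.(\h.((((\b.(\c.b)) (\b.(\c.b))) h) g))) (\f.(\g.(\h.((f h) g))))) (\d.(\e.((d e) e)))) (\f.(\g.(\h.((f h) (g h))))))
  Redex: ((\g.(\h.((((\b.(\c.b)) (\b.(\c.b))) h) g))) (\f.(\g.(\h.((f h) g)))))
  Redex: ((\b.(\c.b)) (\b.(\c.b)))
Total redexes: 2

Answer: 2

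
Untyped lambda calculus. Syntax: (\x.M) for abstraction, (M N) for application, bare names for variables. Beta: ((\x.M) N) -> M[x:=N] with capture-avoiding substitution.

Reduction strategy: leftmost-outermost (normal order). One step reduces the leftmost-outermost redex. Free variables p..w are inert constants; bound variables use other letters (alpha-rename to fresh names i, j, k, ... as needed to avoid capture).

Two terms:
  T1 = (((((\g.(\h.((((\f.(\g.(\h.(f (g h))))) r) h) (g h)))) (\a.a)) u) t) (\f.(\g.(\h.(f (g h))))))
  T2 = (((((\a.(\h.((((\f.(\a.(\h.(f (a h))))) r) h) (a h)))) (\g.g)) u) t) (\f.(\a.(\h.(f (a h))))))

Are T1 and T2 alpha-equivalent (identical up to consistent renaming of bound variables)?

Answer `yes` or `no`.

Term 1: (((((\g.(\h.((((\f.(\g.(\h.(f (g h))))) r) h) (g h)))) (\a.a)) u) t) (\f.(\g.(\h.(f (g h))))))
Term 2: (((((\a.(\h.((((\f.(\a.(\h.(f (a h))))) r) h) (a h)))) (\g.g)) u) t) (\f.(\a.(\h.(f (a h))))))
Alpha-equivalence: compare structure up to binder renaming.
Result: True

Answer: yes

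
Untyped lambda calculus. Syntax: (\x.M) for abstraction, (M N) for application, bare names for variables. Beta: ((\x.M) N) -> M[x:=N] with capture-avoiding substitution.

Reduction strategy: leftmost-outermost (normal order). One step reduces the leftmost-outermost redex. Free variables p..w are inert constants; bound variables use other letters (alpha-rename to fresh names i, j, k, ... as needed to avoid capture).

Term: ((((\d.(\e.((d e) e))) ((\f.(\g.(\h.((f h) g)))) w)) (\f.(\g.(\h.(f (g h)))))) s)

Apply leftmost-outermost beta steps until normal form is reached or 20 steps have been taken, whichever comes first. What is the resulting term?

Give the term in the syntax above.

Answer: (((w (\f.(\g.(\h.(f (g h)))))) (\f.(\g.(\h.(f (g h)))))) s)

Derivation:
Step 0: ((((\d.(\e.((d e) e))) ((\f.(\g.(\h.((f h) g)))) w)) (\f.(\g.(\h.(f (g h)))))) s)
Step 1: (((\e.((((\f.(\g.(\h.((f h) g)))) w) e) e)) (\f.(\g.(\h.(f (g h)))))) s)
Step 2: (((((\f.(\g.(\h.((f h) g)))) w) (\f.(\g.(\h.(f (g h)))))) (\f.(\g.(\h.(f (g h)))))) s)
Step 3: ((((\g.(\h.((w h) g))) (\f.(\g.(\h.(f (g h)))))) (\f.(\g.(\h.(f (g h)))))) s)
Step 4: (((\h.((w h) (\f.(\g.(\h.(f (g h))))))) (\f.(\g.(\h.(f (g h)))))) s)
Step 5: (((w (\f.(\g.(\h.(f (g h)))))) (\f.(\g.(\h.(f (g h)))))) s)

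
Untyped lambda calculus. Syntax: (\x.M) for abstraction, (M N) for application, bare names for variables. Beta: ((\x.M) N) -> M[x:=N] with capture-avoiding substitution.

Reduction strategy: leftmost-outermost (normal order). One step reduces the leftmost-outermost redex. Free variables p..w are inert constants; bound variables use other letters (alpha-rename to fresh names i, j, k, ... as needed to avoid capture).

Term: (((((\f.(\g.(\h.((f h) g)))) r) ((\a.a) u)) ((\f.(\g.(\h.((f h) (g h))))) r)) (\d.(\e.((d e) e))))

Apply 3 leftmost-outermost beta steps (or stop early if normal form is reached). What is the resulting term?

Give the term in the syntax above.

Answer: (((r ((\f.(\g.(\h.((f h) (g h))))) r)) ((\a.a) u)) (\d.(\e.((d e) e))))

Derivation:
Step 0: (((((\f.(\g.(\h.((f h) g)))) r) ((\a.a) u)) ((\f.(\g.(\h.((f h) (g h))))) r)) (\d.(\e.((d e) e))))
Step 1: ((((\g.(\h.((r h) g))) ((\a.a) u)) ((\f.(\g.(\h.((f h) (g h))))) r)) (\d.(\e.((d e) e))))
Step 2: (((\h.((r h) ((\a.a) u))) ((\f.(\g.(\h.((f h) (g h))))) r)) (\d.(\e.((d e) e))))
Step 3: (((r ((\f.(\g.(\h.((f h) (g h))))) r)) ((\a.a) u)) (\d.(\e.((d e) e))))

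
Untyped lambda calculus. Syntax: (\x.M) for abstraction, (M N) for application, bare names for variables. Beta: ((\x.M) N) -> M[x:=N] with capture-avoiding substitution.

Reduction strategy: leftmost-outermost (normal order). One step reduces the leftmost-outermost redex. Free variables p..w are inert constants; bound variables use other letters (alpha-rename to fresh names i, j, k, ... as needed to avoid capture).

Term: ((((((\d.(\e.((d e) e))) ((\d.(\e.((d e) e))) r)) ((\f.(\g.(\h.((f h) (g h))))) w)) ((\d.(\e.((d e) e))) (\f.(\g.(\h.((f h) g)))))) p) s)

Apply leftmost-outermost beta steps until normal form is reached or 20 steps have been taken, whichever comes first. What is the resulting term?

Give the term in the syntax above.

Step 0: ((((((\d.(\e.((d e) e))) ((\d.(\e.((d e) e))) r)) ((\f.(\g.(\h.((f h) (g h))))) w)) ((\d.(\e.((d e) e))) (\f.(\g.(\h.((f h) g)))))) p) s)
Step 1: (((((\e.((((\d.(\e.((d e) e))) r) e) e)) ((\f.(\g.(\h.((f h) (g h))))) w)) ((\d.(\e.((d e) e))) (\f.(\g.(\h.((f h) g)))))) p) s)
Step 2: (((((((\d.(\e.((d e) e))) r) ((\f.(\g.(\h.((f h) (g h))))) w)) ((\f.(\g.(\h.((f h) (g h))))) w)) ((\d.(\e.((d e) e))) (\f.(\g.(\h.((f h) g)))))) p) s)
Step 3: ((((((\e.((r e) e)) ((\f.(\g.(\h.((f h) (g h))))) w)) ((\f.(\g.(\h.((f h) (g h))))) w)) ((\d.(\e.((d e) e))) (\f.(\g.(\h.((f h) g)))))) p) s)
Step 4: ((((((r ((\f.(\g.(\h.((f h) (g h))))) w)) ((\f.(\g.(\h.((f h) (g h))))) w)) ((\f.(\g.(\h.((f h) (g h))))) w)) ((\d.(\e.((d e) e))) (\f.(\g.(\h.((f h) g)))))) p) s)
Step 5: ((((((r (\g.(\h.((w h) (g h))))) ((\f.(\g.(\h.((f h) (g h))))) w)) ((\f.(\g.(\h.((f h) (g h))))) w)) ((\d.(\e.((d e) e))) (\f.(\g.(\h.((f h) g)))))) p) s)
Step 6: ((((((r (\g.(\h.((w h) (g h))))) (\g.(\h.((w h) (g h))))) ((\f.(\g.(\h.((f h) (g h))))) w)) ((\d.(\e.((d e) e))) (\f.(\g.(\h.((f h) g)))))) p) s)
Step 7: ((((((r (\g.(\h.((w h) (g h))))) (\g.(\h.((w h) (g h))))) (\g.(\h.((w h) (g h))))) ((\d.(\e.((d e) e))) (\f.(\g.(\h.((f h) g)))))) p) s)
Step 8: ((((((r (\g.(\h.((w h) (g h))))) (\g.(\h.((w h) (g h))))) (\g.(\h.((w h) (g h))))) (\e.(((\f.(\g.(\h.((f h) g)))) e) e))) p) s)
Step 9: ((((((r (\g.(\h.((w h) (g h))))) (\g.(\h.((w h) (g h))))) (\g.(\h.((w h) (g h))))) (\e.((\g.(\h.((e h) g))) e))) p) s)
Step 10: ((((((r (\g.(\h.((w h) (g h))))) (\g.(\h.((w h) (g h))))) (\g.(\h.((w h) (g h))))) (\e.(\h.((e h) e)))) p) s)

Answer: ((((((r (\g.(\h.((w h) (g h))))) (\g.(\h.((w h) (g h))))) (\g.(\h.((w h) (g h))))) (\e.(\h.((e h) e)))) p) s)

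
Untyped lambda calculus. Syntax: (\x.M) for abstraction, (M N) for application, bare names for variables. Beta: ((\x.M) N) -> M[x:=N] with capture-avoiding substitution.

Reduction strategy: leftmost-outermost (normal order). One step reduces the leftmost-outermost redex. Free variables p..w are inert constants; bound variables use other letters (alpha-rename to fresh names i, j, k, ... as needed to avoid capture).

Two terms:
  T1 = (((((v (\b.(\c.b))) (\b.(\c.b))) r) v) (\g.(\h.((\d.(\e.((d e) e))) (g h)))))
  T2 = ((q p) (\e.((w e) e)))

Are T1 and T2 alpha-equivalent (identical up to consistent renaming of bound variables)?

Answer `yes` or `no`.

Answer: no

Derivation:
Term 1: (((((v (\b.(\c.b))) (\b.(\c.b))) r) v) (\g.(\h.((\d.(\e.((d e) e))) (g h)))))
Term 2: ((q p) (\e.((w e) e)))
Alpha-equivalence: compare structure up to binder renaming.
Result: False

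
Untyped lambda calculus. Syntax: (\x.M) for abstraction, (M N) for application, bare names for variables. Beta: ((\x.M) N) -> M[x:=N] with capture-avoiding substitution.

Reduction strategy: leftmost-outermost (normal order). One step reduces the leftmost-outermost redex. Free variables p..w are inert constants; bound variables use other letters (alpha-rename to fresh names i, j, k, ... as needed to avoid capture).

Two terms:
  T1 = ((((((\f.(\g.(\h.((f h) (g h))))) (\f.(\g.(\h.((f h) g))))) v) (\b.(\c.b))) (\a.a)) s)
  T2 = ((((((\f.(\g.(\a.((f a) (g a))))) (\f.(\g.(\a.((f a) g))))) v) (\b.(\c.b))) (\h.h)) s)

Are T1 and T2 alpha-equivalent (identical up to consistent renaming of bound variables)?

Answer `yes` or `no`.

Term 1: ((((((\f.(\g.(\h.((f h) (g h))))) (\f.(\g.(\h.((f h) g))))) v) (\b.(\c.b))) (\a.a)) s)
Term 2: ((((((\f.(\g.(\a.((f a) (g a))))) (\f.(\g.(\a.((f a) g))))) v) (\b.(\c.b))) (\h.h)) s)
Alpha-equivalence: compare structure up to binder renaming.
Result: True

Answer: yes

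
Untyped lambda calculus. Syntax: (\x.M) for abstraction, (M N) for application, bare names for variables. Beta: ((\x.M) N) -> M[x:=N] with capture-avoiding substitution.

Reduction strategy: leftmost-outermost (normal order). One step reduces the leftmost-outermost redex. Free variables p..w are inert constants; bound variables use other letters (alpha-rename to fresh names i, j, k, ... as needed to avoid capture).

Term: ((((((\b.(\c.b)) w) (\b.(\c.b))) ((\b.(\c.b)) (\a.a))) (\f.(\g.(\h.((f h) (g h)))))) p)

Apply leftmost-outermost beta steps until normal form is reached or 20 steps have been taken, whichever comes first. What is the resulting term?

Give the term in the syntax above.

Step 0: ((((((\b.(\c.b)) w) (\b.(\c.b))) ((\b.(\c.b)) (\a.a))) (\f.(\g.(\h.((f h) (g h)))))) p)
Step 1: (((((\c.w) (\b.(\c.b))) ((\b.(\c.b)) (\a.a))) (\f.(\g.(\h.((f h) (g h)))))) p)
Step 2: (((w ((\b.(\c.b)) (\a.a))) (\f.(\g.(\h.((f h) (g h)))))) p)
Step 3: (((w (\c.(\a.a))) (\f.(\g.(\h.((f h) (g h)))))) p)

Answer: (((w (\c.(\a.a))) (\f.(\g.(\h.((f h) (g h)))))) p)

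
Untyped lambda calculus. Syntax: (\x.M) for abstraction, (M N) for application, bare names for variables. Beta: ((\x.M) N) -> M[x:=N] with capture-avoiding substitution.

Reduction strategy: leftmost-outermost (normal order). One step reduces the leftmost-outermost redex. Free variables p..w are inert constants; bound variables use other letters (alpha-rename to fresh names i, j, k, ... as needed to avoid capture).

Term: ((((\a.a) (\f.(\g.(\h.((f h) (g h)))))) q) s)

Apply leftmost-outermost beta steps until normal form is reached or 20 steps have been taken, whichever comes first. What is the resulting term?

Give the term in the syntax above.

Answer: (\h.((q h) (s h)))

Derivation:
Step 0: ((((\a.a) (\f.(\g.(\h.((f h) (g h)))))) q) s)
Step 1: (((\f.(\g.(\h.((f h) (g h))))) q) s)
Step 2: ((\g.(\h.((q h) (g h)))) s)
Step 3: (\h.((q h) (s h)))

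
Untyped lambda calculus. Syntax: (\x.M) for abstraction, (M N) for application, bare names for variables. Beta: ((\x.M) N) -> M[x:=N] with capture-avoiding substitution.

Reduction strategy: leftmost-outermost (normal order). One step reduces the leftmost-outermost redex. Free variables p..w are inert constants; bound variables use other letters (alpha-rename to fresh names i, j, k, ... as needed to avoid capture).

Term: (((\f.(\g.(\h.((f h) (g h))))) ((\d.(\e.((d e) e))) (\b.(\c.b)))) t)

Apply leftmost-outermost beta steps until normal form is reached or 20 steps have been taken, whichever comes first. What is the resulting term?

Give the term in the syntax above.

Step 0: (((\f.(\g.(\h.((f h) (g h))))) ((\d.(\e.((d e) e))) (\b.(\c.b)))) t)
Step 1: ((\g.(\h.((((\d.(\e.((d e) e))) (\b.(\c.b))) h) (g h)))) t)
Step 2: (\h.((((\d.(\e.((d e) e))) (\b.(\c.b))) h) (t h)))
Step 3: (\h.(((\e.(((\b.(\c.b)) e) e)) h) (t h)))
Step 4: (\h.((((\b.(\c.b)) h) h) (t h)))
Step 5: (\h.(((\c.h) h) (t h)))
Step 6: (\h.(h (t h)))

Answer: (\h.(h (t h)))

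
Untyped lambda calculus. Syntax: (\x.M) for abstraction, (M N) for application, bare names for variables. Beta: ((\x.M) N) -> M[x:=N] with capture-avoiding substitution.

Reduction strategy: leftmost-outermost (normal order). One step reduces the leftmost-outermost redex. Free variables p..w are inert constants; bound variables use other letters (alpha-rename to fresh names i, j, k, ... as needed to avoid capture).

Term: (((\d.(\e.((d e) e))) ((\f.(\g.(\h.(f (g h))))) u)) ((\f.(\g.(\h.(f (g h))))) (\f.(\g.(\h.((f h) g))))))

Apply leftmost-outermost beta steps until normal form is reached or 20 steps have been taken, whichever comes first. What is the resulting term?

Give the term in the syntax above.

Answer: (u (\h.(\g.(\i.(\j.(((h i) j) g))))))

Derivation:
Step 0: (((\d.(\e.((d e) e))) ((\f.(\g.(\h.(f (g h))))) u)) ((\f.(\g.(\h.(f (g h))))) (\f.(\g.(\h.((f h) g))))))
Step 1: ((\e.((((\f.(\g.(\h.(f (g h))))) u) e) e)) ((\f.(\g.(\h.(f (g h))))) (\f.(\g.(\h.((f h) g))))))
Step 2: ((((\f.(\g.(\h.(f (g h))))) u) ((\f.(\g.(\h.(f (g h))))) (\f.(\g.(\h.((f h) g)))))) ((\f.(\g.(\h.(f (g h))))) (\f.(\g.(\h.((f h) g))))))
Step 3: (((\g.(\h.(u (g h)))) ((\f.(\g.(\h.(f (g h))))) (\f.(\g.(\h.((f h) g)))))) ((\f.(\g.(\h.(f (g h))))) (\f.(\g.(\h.((f h) g))))))
Step 4: ((\h.(u (((\f.(\g.(\h.(f (g h))))) (\f.(\g.(\h.((f h) g))))) h))) ((\f.(\g.(\h.(f (g h))))) (\f.(\g.(\h.((f h) g))))))
Step 5: (u (((\f.(\g.(\h.(f (g h))))) (\f.(\g.(\h.((f h) g))))) ((\f.(\g.(\h.(f (g h))))) (\f.(\g.(\h.((f h) g)))))))
Step 6: (u ((\g.(\h.((\f.(\g.(\h.((f h) g)))) (g h)))) ((\f.(\g.(\h.(f (g h))))) (\f.(\g.(\h.((f h) g)))))))
Step 7: (u (\h.((\f.(\g.(\h.((f h) g)))) (((\f.(\g.(\h.(f (g h))))) (\f.(\g.(\h.((f h) g))))) h))))
Step 8: (u (\h.(\g.(\i.(((((\f.(\g.(\h.(f (g h))))) (\f.(\g.(\h.((f h) g))))) h) i) g)))))
Step 9: (u (\h.(\g.(\i.((((\g.(\h.((\f.(\g.(\h.((f h) g)))) (g h)))) h) i) g)))))
Step 10: (u (\h.(\g.(\i.(((\i.((\f.(\g.(\h.((f h) g)))) (h i))) i) g)))))
Step 11: (u (\h.(\g.(\i.(((\f.(\g.(\h.((f h) g)))) (h i)) g)))))
Step 12: (u (\h.(\g.(\i.((\g.(\j.(((h i) j) g))) g)))))
Step 13: (u (\h.(\g.(\i.(\j.(((h i) j) g))))))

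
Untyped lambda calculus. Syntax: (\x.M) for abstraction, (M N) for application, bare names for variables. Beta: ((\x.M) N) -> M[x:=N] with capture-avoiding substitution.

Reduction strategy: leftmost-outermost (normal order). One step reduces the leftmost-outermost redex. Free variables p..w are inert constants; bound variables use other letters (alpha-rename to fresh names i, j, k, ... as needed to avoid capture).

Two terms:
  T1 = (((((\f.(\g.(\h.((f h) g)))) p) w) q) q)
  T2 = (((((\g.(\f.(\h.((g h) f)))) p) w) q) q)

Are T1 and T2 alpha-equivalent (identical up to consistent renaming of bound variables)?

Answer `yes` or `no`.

Term 1: (((((\f.(\g.(\h.((f h) g)))) p) w) q) q)
Term 2: (((((\g.(\f.(\h.((g h) f)))) p) w) q) q)
Alpha-equivalence: compare structure up to binder renaming.
Result: True

Answer: yes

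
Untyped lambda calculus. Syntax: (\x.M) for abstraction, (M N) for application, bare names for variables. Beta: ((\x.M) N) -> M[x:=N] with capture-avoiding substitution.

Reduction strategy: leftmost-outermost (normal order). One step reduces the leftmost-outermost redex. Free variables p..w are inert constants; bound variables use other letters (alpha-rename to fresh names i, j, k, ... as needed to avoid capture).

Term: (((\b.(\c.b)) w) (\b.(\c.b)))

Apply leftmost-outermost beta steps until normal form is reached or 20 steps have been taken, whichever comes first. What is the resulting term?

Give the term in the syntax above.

Answer: w

Derivation:
Step 0: (((\b.(\c.b)) w) (\b.(\c.b)))
Step 1: ((\c.w) (\b.(\c.b)))
Step 2: w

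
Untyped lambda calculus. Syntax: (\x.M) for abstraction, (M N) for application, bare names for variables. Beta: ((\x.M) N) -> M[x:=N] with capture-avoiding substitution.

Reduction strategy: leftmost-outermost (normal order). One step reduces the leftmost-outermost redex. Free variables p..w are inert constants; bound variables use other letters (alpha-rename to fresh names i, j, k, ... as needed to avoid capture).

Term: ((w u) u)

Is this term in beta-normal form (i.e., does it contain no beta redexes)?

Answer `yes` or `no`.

Answer: yes

Derivation:
Term: ((w u) u)
No beta redexes found.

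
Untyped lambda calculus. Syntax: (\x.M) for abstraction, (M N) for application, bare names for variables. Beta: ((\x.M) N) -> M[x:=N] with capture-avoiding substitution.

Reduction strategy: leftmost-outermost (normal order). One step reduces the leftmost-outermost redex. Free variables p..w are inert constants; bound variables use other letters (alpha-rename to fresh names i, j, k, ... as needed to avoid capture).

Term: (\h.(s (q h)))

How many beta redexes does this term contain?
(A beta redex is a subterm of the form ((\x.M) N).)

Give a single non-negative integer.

Answer: 0

Derivation:
Term: (\h.(s (q h)))
  (no redexes)
Total redexes: 0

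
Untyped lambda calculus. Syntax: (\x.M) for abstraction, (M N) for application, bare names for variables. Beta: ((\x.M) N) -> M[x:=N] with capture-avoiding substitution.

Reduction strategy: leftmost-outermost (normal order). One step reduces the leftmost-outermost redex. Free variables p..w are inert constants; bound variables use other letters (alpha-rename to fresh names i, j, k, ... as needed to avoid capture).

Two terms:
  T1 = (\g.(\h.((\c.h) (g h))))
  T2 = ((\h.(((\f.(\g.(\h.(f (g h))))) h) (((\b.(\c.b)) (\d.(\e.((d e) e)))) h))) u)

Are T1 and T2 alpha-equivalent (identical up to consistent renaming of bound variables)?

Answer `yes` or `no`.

Term 1: (\g.(\h.((\c.h) (g h))))
Term 2: ((\h.(((\f.(\g.(\h.(f (g h))))) h) (((\b.(\c.b)) (\d.(\e.((d e) e)))) h))) u)
Alpha-equivalence: compare structure up to binder renaming.
Result: False

Answer: no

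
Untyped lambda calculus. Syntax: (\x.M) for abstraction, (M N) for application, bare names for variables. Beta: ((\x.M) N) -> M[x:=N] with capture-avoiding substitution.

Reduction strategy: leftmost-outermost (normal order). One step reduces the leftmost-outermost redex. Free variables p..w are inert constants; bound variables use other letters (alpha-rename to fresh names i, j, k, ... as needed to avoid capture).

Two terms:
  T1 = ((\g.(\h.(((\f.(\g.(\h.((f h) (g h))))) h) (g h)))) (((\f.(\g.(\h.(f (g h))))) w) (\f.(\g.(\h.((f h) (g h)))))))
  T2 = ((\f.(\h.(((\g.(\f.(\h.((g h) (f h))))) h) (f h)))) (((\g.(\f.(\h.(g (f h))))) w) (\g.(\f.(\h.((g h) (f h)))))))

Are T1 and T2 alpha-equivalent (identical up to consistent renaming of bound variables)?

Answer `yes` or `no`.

Answer: yes

Derivation:
Term 1: ((\g.(\h.(((\f.(\g.(\h.((f h) (g h))))) h) (g h)))) (((\f.(\g.(\h.(f (g h))))) w) (\f.(\g.(\h.((f h) (g h)))))))
Term 2: ((\f.(\h.(((\g.(\f.(\h.((g h) (f h))))) h) (f h)))) (((\g.(\f.(\h.(g (f h))))) w) (\g.(\f.(\h.((g h) (f h)))))))
Alpha-equivalence: compare structure up to binder renaming.
Result: True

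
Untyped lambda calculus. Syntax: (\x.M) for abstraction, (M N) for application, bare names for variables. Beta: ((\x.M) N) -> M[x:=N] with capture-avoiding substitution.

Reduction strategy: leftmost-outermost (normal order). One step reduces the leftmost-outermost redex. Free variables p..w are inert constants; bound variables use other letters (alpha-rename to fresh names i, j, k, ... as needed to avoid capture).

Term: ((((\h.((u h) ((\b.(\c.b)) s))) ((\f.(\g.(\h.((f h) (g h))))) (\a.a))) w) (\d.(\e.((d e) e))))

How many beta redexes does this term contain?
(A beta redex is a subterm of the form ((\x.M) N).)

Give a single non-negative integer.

Answer: 3

Derivation:
Term: ((((\h.((u h) ((\b.(\c.b)) s))) ((\f.(\g.(\h.((f h) (g h))))) (\a.a))) w) (\d.(\e.((d e) e))))
  Redex: ((\h.((u h) ((\b.(\c.b)) s))) ((\f.(\g.(\h.((f h) (g h))))) (\a.a)))
  Redex: ((\b.(\c.b)) s)
  Redex: ((\f.(\g.(\h.((f h) (g h))))) (\a.a))
Total redexes: 3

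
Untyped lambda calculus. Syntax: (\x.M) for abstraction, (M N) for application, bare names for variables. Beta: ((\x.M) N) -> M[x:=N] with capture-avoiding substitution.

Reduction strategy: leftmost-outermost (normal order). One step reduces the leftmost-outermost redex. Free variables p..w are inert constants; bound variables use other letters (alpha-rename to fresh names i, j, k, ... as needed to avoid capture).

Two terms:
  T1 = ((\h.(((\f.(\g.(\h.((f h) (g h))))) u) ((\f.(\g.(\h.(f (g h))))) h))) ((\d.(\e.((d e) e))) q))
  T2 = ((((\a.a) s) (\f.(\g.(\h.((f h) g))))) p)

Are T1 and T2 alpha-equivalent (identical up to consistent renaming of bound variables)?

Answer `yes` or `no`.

Answer: no

Derivation:
Term 1: ((\h.(((\f.(\g.(\h.((f h) (g h))))) u) ((\f.(\g.(\h.(f (g h))))) h))) ((\d.(\e.((d e) e))) q))
Term 2: ((((\a.a) s) (\f.(\g.(\h.((f h) g))))) p)
Alpha-equivalence: compare structure up to binder renaming.
Result: False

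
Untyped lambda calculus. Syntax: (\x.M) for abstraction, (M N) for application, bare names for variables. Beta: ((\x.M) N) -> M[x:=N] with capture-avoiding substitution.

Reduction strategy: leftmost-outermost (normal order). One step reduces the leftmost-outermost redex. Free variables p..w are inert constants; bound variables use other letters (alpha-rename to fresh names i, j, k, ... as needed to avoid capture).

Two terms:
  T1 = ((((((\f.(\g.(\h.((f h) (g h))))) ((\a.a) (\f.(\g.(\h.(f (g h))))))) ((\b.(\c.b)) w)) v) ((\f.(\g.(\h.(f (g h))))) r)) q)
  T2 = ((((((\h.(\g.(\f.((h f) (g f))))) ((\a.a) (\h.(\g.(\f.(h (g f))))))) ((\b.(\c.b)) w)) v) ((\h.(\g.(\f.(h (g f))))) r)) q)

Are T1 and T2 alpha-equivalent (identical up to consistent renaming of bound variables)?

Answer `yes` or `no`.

Term 1: ((((((\f.(\g.(\h.((f h) (g h))))) ((\a.a) (\f.(\g.(\h.(f (g h))))))) ((\b.(\c.b)) w)) v) ((\f.(\g.(\h.(f (g h))))) r)) q)
Term 2: ((((((\h.(\g.(\f.((h f) (g f))))) ((\a.a) (\h.(\g.(\f.(h (g f))))))) ((\b.(\c.b)) w)) v) ((\h.(\g.(\f.(h (g f))))) r)) q)
Alpha-equivalence: compare structure up to binder renaming.
Result: True

Answer: yes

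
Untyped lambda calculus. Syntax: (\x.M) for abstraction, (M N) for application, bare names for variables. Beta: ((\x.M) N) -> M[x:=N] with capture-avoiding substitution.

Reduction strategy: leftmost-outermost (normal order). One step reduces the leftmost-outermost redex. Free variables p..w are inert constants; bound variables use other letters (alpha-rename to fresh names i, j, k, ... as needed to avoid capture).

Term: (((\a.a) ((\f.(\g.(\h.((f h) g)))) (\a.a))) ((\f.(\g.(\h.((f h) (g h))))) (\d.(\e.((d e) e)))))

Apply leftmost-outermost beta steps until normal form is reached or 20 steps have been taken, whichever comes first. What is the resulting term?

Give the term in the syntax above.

Answer: (\h.(h (\g.(\h.((h (g h)) (g h))))))

Derivation:
Step 0: (((\a.a) ((\f.(\g.(\h.((f h) g)))) (\a.a))) ((\f.(\g.(\h.((f h) (g h))))) (\d.(\e.((d e) e)))))
Step 1: (((\f.(\g.(\h.((f h) g)))) (\a.a)) ((\f.(\g.(\h.((f h) (g h))))) (\d.(\e.((d e) e)))))
Step 2: ((\g.(\h.(((\a.a) h) g))) ((\f.(\g.(\h.((f h) (g h))))) (\d.(\e.((d e) e)))))
Step 3: (\h.(((\a.a) h) ((\f.(\g.(\h.((f h) (g h))))) (\d.(\e.((d e) e))))))
Step 4: (\h.(h ((\f.(\g.(\h.((f h) (g h))))) (\d.(\e.((d e) e))))))
Step 5: (\h.(h (\g.(\h.(((\d.(\e.((d e) e))) h) (g h))))))
Step 6: (\h.(h (\g.(\h.((\e.((h e) e)) (g h))))))
Step 7: (\h.(h (\g.(\h.((h (g h)) (g h))))))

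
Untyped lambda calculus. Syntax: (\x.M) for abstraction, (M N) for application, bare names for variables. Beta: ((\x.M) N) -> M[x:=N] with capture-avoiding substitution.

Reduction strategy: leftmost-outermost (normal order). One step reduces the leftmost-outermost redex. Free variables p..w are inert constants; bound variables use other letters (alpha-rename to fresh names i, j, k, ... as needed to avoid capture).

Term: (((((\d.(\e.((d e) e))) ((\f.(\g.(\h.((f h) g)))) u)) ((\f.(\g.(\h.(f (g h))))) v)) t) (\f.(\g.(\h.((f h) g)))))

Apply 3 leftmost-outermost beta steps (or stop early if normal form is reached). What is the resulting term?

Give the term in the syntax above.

Answer: (((((\g.(\h.((u h) g))) ((\f.(\g.(\h.(f (g h))))) v)) ((\f.(\g.(\h.(f (g h))))) v)) t) (\f.(\g.(\h.((f h) g)))))

Derivation:
Step 0: (((((\d.(\e.((d e) e))) ((\f.(\g.(\h.((f h) g)))) u)) ((\f.(\g.(\h.(f (g h))))) v)) t) (\f.(\g.(\h.((f h) g)))))
Step 1: ((((\e.((((\f.(\g.(\h.((f h) g)))) u) e) e)) ((\f.(\g.(\h.(f (g h))))) v)) t) (\f.(\g.(\h.((f h) g)))))
Step 2: ((((((\f.(\g.(\h.((f h) g)))) u) ((\f.(\g.(\h.(f (g h))))) v)) ((\f.(\g.(\h.(f (g h))))) v)) t) (\f.(\g.(\h.((f h) g)))))
Step 3: (((((\g.(\h.((u h) g))) ((\f.(\g.(\h.(f (g h))))) v)) ((\f.(\g.(\h.(f (g h))))) v)) t) (\f.(\g.(\h.((f h) g)))))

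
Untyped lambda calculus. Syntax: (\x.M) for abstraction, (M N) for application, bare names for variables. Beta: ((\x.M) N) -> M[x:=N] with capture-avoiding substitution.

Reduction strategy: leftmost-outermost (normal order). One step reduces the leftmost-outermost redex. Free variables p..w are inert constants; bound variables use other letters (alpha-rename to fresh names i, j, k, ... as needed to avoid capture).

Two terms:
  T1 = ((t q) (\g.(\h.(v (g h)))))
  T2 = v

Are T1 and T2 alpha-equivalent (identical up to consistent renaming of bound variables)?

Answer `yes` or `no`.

Term 1: ((t q) (\g.(\h.(v (g h)))))
Term 2: v
Alpha-equivalence: compare structure up to binder renaming.
Result: False

Answer: no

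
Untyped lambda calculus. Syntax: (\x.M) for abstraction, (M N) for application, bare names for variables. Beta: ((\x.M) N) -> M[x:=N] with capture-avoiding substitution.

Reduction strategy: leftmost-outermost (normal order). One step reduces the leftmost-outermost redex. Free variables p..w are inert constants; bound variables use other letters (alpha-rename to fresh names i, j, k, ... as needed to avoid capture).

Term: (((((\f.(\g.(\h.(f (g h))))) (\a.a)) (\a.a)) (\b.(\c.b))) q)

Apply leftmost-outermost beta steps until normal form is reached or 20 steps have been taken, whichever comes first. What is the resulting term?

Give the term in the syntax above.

Answer: (\c.q)

Derivation:
Step 0: (((((\f.(\g.(\h.(f (g h))))) (\a.a)) (\a.a)) (\b.(\c.b))) q)
Step 1: ((((\g.(\h.((\a.a) (g h)))) (\a.a)) (\b.(\c.b))) q)
Step 2: (((\h.((\a.a) ((\a.a) h))) (\b.(\c.b))) q)
Step 3: (((\a.a) ((\a.a) (\b.(\c.b)))) q)
Step 4: (((\a.a) (\b.(\c.b))) q)
Step 5: ((\b.(\c.b)) q)
Step 6: (\c.q)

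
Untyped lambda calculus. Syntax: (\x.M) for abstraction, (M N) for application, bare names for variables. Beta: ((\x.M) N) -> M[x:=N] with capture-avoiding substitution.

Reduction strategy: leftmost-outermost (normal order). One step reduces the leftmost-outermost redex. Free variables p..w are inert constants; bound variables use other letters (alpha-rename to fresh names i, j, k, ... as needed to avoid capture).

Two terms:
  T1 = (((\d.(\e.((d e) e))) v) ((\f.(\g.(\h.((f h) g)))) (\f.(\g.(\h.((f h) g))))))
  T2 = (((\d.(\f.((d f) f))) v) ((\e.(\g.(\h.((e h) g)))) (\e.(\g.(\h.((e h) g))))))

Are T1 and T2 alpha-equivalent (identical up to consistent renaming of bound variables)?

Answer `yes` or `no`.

Term 1: (((\d.(\e.((d e) e))) v) ((\f.(\g.(\h.((f h) g)))) (\f.(\g.(\h.((f h) g))))))
Term 2: (((\d.(\f.((d f) f))) v) ((\e.(\g.(\h.((e h) g)))) (\e.(\g.(\h.((e h) g))))))
Alpha-equivalence: compare structure up to binder renaming.
Result: True

Answer: yes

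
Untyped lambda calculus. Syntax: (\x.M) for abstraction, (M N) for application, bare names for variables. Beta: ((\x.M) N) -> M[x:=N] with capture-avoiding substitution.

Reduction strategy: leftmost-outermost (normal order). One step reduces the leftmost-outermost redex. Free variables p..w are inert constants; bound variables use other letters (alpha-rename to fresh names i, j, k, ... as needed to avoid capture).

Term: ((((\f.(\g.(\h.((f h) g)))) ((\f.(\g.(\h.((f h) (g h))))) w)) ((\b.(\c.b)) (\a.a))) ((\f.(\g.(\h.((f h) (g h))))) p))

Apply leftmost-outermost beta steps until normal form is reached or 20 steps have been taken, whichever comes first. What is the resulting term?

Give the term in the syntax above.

Answer: ((w (\c.(\a.a))) (\h.((p h) (\a.a))))

Derivation:
Step 0: ((((\f.(\g.(\h.((f h) g)))) ((\f.(\g.(\h.((f h) (g h))))) w)) ((\b.(\c.b)) (\a.a))) ((\f.(\g.(\h.((f h) (g h))))) p))
Step 1: (((\g.(\h.((((\f.(\g.(\h.((f h) (g h))))) w) h) g))) ((\b.(\c.b)) (\a.a))) ((\f.(\g.(\h.((f h) (g h))))) p))
Step 2: ((\h.((((\f.(\g.(\h.((f h) (g h))))) w) h) ((\b.(\c.b)) (\a.a)))) ((\f.(\g.(\h.((f h) (g h))))) p))
Step 3: ((((\f.(\g.(\h.((f h) (g h))))) w) ((\f.(\g.(\h.((f h) (g h))))) p)) ((\b.(\c.b)) (\a.a)))
Step 4: (((\g.(\h.((w h) (g h)))) ((\f.(\g.(\h.((f h) (g h))))) p)) ((\b.(\c.b)) (\a.a)))
Step 5: ((\h.((w h) (((\f.(\g.(\h.((f h) (g h))))) p) h))) ((\b.(\c.b)) (\a.a)))
Step 6: ((w ((\b.(\c.b)) (\a.a))) (((\f.(\g.(\h.((f h) (g h))))) p) ((\b.(\c.b)) (\a.a))))
Step 7: ((w (\c.(\a.a))) (((\f.(\g.(\h.((f h) (g h))))) p) ((\b.(\c.b)) (\a.a))))
Step 8: ((w (\c.(\a.a))) ((\g.(\h.((p h) (g h)))) ((\b.(\c.b)) (\a.a))))
Step 9: ((w (\c.(\a.a))) (\h.((p h) (((\b.(\c.b)) (\a.a)) h))))
Step 10: ((w (\c.(\a.a))) (\h.((p h) ((\c.(\a.a)) h))))
Step 11: ((w (\c.(\a.a))) (\h.((p h) (\a.a))))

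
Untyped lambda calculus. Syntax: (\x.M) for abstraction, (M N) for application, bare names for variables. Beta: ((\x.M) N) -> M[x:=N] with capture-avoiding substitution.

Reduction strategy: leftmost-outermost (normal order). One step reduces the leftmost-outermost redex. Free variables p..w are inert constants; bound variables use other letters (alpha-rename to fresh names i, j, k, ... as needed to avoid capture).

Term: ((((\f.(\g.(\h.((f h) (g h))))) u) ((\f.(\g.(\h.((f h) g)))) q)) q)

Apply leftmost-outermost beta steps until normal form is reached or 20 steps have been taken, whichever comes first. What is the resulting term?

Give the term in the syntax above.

Answer: ((u q) (\h.((q h) q)))

Derivation:
Step 0: ((((\f.(\g.(\h.((f h) (g h))))) u) ((\f.(\g.(\h.((f h) g)))) q)) q)
Step 1: (((\g.(\h.((u h) (g h)))) ((\f.(\g.(\h.((f h) g)))) q)) q)
Step 2: ((\h.((u h) (((\f.(\g.(\h.((f h) g)))) q) h))) q)
Step 3: ((u q) (((\f.(\g.(\h.((f h) g)))) q) q))
Step 4: ((u q) ((\g.(\h.((q h) g))) q))
Step 5: ((u q) (\h.((q h) q)))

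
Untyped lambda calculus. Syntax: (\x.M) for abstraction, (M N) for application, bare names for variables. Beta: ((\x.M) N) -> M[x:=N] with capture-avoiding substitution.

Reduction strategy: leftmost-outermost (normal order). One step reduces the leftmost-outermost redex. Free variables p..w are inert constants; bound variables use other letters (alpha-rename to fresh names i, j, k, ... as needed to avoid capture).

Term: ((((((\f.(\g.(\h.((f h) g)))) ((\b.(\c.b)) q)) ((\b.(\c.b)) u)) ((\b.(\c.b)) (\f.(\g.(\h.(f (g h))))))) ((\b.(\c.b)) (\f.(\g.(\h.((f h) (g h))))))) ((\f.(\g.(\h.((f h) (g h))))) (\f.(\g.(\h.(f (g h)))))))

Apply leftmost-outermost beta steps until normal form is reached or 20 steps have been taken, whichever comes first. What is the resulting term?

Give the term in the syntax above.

Step 0: ((((((\f.(\g.(\h.((f h) g)))) ((\b.(\c.b)) q)) ((\b.(\c.b)) u)) ((\b.(\c.b)) (\f.(\g.(\h.(f (g h))))))) ((\b.(\c.b)) (\f.(\g.(\h.((f h) (g h))))))) ((\f.(\g.(\h.((f h) (g h))))) (\f.(\g.(\h.(f (g h)))))))
Step 1: (((((\g.(\h.((((\b.(\c.b)) q) h) g))) ((\b.(\c.b)) u)) ((\b.(\c.b)) (\f.(\g.(\h.(f (g h))))))) ((\b.(\c.b)) (\f.(\g.(\h.((f h) (g h))))))) ((\f.(\g.(\h.((f h) (g h))))) (\f.(\g.(\h.(f (g h)))))))
Step 2: ((((\h.((((\b.(\c.b)) q) h) ((\b.(\c.b)) u))) ((\b.(\c.b)) (\f.(\g.(\h.(f (g h))))))) ((\b.(\c.b)) (\f.(\g.(\h.((f h) (g h))))))) ((\f.(\g.(\h.((f h) (g h))))) (\f.(\g.(\h.(f (g h)))))))
Step 3: ((((((\b.(\c.b)) q) ((\b.(\c.b)) (\f.(\g.(\h.(f (g h))))))) ((\b.(\c.b)) u)) ((\b.(\c.b)) (\f.(\g.(\h.((f h) (g h))))))) ((\f.(\g.(\h.((f h) (g h))))) (\f.(\g.(\h.(f (g h)))))))
Step 4: (((((\c.q) ((\b.(\c.b)) (\f.(\g.(\h.(f (g h))))))) ((\b.(\c.b)) u)) ((\b.(\c.b)) (\f.(\g.(\h.((f h) (g h))))))) ((\f.(\g.(\h.((f h) (g h))))) (\f.(\g.(\h.(f (g h)))))))
Step 5: (((q ((\b.(\c.b)) u)) ((\b.(\c.b)) (\f.(\g.(\h.((f h) (g h))))))) ((\f.(\g.(\h.((f h) (g h))))) (\f.(\g.(\h.(f (g h)))))))
Step 6: (((q (\c.u)) ((\b.(\c.b)) (\f.(\g.(\h.((f h) (g h))))))) ((\f.(\g.(\h.((f h) (g h))))) (\f.(\g.(\h.(f (g h)))))))
Step 7: (((q (\c.u)) (\c.(\f.(\g.(\h.((f h) (g h))))))) ((\f.(\g.(\h.((f h) (g h))))) (\f.(\g.(\h.(f (g h)))))))
Step 8: (((q (\c.u)) (\c.(\f.(\g.(\h.((f h) (g h))))))) (\g.(\h.(((\f.(\g.(\h.(f (g h))))) h) (g h)))))
Step 9: (((q (\c.u)) (\c.(\f.(\g.(\h.((f h) (g h))))))) (\g.(\h.((\g.(\i.(h (g i)))) (g h)))))
Step 10: (((q (\c.u)) (\c.(\f.(\g.(\h.((f h) (g h))))))) (\g.(\h.(\i.(h ((g h) i))))))

Answer: (((q (\c.u)) (\c.(\f.(\g.(\h.((f h) (g h))))))) (\g.(\h.(\i.(h ((g h) i))))))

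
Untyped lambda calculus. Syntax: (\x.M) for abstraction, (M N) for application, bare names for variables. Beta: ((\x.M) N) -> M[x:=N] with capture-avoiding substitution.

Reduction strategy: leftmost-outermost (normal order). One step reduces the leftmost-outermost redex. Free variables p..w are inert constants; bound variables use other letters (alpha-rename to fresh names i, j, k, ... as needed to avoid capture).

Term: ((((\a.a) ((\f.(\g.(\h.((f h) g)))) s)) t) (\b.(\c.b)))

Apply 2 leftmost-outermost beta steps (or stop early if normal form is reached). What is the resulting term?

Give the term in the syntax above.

Step 0: ((((\a.a) ((\f.(\g.(\h.((f h) g)))) s)) t) (\b.(\c.b)))
Step 1: ((((\f.(\g.(\h.((f h) g)))) s) t) (\b.(\c.b)))
Step 2: (((\g.(\h.((s h) g))) t) (\b.(\c.b)))

Answer: (((\g.(\h.((s h) g))) t) (\b.(\c.b)))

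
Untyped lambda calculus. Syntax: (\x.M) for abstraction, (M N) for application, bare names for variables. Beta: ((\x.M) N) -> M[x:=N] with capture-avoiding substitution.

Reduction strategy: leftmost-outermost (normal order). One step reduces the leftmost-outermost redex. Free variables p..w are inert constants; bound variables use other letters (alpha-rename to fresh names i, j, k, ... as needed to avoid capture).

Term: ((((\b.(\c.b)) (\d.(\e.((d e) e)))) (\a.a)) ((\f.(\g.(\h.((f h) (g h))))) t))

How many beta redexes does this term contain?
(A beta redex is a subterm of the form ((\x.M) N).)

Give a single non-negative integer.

Term: ((((\b.(\c.b)) (\d.(\e.((d e) e)))) (\a.a)) ((\f.(\g.(\h.((f h) (g h))))) t))
  Redex: ((\b.(\c.b)) (\d.(\e.((d e) e))))
  Redex: ((\f.(\g.(\h.((f h) (g h))))) t)
Total redexes: 2

Answer: 2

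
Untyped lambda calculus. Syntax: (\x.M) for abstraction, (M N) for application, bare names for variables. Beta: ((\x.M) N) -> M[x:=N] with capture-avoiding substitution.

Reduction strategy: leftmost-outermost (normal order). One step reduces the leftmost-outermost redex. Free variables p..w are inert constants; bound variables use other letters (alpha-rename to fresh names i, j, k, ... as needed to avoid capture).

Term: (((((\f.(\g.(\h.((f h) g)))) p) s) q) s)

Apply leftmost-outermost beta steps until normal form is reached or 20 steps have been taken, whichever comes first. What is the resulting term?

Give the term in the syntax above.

Answer: (((p q) s) s)

Derivation:
Step 0: (((((\f.(\g.(\h.((f h) g)))) p) s) q) s)
Step 1: ((((\g.(\h.((p h) g))) s) q) s)
Step 2: (((\h.((p h) s)) q) s)
Step 3: (((p q) s) s)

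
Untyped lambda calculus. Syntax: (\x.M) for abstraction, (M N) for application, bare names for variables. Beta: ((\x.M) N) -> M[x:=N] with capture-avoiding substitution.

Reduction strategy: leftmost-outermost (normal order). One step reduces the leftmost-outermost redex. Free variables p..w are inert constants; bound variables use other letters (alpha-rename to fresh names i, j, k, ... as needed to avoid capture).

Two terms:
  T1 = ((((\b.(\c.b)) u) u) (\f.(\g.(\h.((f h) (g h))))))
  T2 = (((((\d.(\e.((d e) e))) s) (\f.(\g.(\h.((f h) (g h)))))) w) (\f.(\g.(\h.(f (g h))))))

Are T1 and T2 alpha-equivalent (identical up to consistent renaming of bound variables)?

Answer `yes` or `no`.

Term 1: ((((\b.(\c.b)) u) u) (\f.(\g.(\h.((f h) (g h))))))
Term 2: (((((\d.(\e.((d e) e))) s) (\f.(\g.(\h.((f h) (g h)))))) w) (\f.(\g.(\h.(f (g h))))))
Alpha-equivalence: compare structure up to binder renaming.
Result: False

Answer: no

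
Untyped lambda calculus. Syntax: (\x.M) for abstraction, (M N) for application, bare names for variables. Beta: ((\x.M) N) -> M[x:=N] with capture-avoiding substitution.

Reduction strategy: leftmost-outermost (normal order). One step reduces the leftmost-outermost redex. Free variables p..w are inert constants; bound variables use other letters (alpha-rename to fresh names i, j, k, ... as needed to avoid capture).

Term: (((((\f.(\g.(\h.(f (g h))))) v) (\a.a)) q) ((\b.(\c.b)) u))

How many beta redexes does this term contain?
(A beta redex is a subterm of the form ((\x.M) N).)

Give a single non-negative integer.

Answer: 2

Derivation:
Term: (((((\f.(\g.(\h.(f (g h))))) v) (\a.a)) q) ((\b.(\c.b)) u))
  Redex: ((\f.(\g.(\h.(f (g h))))) v)
  Redex: ((\b.(\c.b)) u)
Total redexes: 2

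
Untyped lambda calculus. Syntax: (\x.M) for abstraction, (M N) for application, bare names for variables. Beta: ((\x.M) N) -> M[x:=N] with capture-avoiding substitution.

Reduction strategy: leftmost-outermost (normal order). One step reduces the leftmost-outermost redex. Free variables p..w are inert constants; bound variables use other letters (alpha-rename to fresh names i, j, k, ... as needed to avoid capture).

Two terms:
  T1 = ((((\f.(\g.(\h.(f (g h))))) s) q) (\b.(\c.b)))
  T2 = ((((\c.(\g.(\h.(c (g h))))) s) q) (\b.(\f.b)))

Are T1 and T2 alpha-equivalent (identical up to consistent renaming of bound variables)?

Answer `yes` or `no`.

Term 1: ((((\f.(\g.(\h.(f (g h))))) s) q) (\b.(\c.b)))
Term 2: ((((\c.(\g.(\h.(c (g h))))) s) q) (\b.(\f.b)))
Alpha-equivalence: compare structure up to binder renaming.
Result: True

Answer: yes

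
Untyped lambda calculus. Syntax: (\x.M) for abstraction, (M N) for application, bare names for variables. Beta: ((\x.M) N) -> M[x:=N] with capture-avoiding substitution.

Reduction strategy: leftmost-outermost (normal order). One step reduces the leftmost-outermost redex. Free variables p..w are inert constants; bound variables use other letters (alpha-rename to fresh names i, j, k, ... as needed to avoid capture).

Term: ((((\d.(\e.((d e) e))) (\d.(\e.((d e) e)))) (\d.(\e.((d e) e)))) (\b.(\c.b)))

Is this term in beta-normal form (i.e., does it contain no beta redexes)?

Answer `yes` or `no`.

Term: ((((\d.(\e.((d e) e))) (\d.(\e.((d e) e)))) (\d.(\e.((d e) e)))) (\b.(\c.b)))
Found 1 beta redex(es).

Answer: no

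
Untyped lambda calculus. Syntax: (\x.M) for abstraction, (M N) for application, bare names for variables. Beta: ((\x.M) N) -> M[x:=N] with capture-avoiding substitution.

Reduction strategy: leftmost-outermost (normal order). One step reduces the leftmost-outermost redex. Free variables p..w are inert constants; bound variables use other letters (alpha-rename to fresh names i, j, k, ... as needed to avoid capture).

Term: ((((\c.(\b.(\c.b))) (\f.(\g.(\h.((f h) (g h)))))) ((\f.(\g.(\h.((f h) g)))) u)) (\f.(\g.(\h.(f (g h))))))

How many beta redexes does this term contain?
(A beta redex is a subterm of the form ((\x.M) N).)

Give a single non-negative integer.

Term: ((((\c.(\b.(\c.b))) (\f.(\g.(\h.((f h) (g h)))))) ((\f.(\g.(\h.((f h) g)))) u)) (\f.(\g.(\h.(f (g h))))))
  Redex: ((\c.(\b.(\c.b))) (\f.(\g.(\h.((f h) (g h))))))
  Redex: ((\f.(\g.(\h.((f h) g)))) u)
Total redexes: 2

Answer: 2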